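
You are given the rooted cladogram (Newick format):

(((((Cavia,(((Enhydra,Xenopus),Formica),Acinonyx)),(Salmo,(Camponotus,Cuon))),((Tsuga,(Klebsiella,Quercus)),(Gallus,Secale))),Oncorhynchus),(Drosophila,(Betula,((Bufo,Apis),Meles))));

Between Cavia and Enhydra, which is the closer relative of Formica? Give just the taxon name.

The MRCA of Formica and Enhydra subtends ((Enhydra,Xenopus),Formica) (3 taxa).
The MRCA of Formica and Cavia subtends (Cavia,(((Enhydra,Xenopus),Formica),Acinonyx)) (5 taxa).
The first is nested inside the second, so Formica shares a more recent common ancestor with Enhydra.

Enhydra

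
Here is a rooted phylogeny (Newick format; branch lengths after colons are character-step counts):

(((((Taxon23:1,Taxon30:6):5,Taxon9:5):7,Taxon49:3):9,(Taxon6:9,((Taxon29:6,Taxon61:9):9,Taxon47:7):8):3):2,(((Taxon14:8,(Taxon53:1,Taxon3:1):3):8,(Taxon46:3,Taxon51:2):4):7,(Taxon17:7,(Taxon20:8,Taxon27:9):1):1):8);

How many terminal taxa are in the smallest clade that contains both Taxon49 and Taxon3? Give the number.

The MRCA of Taxon49 and Taxon3 is the root, so the clade is the entire tree.
That clade contains 16 terminal taxa: Taxon14, Taxon17, Taxon20, Taxon23, Taxon27, Taxon29, Taxon3, Taxon30, Taxon46, Taxon47, Taxon49, Taxon51, Taxon53, Taxon6, Taxon61, Taxon9.

16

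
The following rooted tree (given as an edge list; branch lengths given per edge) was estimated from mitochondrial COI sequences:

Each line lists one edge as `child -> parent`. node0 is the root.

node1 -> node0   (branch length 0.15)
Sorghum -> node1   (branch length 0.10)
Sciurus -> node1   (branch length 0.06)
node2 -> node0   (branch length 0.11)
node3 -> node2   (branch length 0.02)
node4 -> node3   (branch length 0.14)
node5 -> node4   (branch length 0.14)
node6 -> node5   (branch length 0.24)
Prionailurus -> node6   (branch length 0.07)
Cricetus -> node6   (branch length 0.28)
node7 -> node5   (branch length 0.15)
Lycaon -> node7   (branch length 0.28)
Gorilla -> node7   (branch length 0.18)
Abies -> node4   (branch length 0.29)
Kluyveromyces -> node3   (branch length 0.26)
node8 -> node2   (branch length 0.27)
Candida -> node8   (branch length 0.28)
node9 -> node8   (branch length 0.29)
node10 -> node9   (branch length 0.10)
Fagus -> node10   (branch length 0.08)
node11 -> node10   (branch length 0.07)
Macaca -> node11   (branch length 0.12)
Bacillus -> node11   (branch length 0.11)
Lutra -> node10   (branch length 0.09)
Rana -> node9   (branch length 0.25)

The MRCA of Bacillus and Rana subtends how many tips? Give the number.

The MRCA of Bacillus and Rana is the node subtending ((Fagus,(Macaca,Bacillus),Lutra),Rana).
That clade contains 5 terminal taxa: Bacillus, Fagus, Lutra, Macaca, Rana.

5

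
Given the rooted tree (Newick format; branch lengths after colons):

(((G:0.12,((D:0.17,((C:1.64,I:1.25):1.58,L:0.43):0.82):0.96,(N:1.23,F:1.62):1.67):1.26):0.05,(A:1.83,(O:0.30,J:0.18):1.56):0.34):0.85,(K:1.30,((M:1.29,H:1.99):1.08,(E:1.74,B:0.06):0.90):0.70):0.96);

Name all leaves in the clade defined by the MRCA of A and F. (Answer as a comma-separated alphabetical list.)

A, C, D, F, G, I, J, L, N, O

Tracing A: it sits inside (A,(O,J)).
Tracing F: it sits inside (N,F).
The smallest clade enclosing both is ((G,((D,((C,I),L)),(N,F))),(A,(O,J))); the answer is its 10 terminal taxa in alphabetical order.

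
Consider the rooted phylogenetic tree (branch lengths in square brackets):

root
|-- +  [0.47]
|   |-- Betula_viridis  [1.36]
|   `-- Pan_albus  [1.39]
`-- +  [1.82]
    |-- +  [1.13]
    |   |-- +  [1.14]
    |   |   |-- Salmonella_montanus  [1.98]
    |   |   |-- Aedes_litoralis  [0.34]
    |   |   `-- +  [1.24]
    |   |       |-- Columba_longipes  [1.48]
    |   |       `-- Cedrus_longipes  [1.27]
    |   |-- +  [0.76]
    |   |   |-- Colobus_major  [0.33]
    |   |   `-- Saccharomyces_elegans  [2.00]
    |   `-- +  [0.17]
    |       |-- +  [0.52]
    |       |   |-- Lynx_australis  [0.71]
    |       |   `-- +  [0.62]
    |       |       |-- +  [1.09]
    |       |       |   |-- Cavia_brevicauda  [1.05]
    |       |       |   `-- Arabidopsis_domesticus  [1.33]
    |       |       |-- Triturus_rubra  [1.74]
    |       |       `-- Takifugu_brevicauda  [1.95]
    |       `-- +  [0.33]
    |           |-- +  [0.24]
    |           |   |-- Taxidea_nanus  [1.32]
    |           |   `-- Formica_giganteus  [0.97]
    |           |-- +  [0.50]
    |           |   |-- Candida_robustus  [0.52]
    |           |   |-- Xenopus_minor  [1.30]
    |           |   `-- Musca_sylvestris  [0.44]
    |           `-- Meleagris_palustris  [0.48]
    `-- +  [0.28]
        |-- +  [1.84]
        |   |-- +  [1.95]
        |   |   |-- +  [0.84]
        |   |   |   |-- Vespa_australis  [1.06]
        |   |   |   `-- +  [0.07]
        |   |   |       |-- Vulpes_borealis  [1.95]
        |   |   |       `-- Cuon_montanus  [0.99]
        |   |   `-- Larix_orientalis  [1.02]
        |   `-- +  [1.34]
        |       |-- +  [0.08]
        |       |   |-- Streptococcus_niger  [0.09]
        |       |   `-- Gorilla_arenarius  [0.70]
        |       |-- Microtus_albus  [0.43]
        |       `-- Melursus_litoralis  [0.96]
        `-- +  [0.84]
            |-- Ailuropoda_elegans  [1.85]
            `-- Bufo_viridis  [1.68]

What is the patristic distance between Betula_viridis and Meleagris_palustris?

The path runs Betula_viridis → … → MRCA → … → Meleagris_palustris; the MRCA is the root of the tree.
Branch lengths along that path: 1.36 + 0.47 + 1.82 + 1.13 + 0.17 + 0.33 + 0.48 = 5.76.

5.76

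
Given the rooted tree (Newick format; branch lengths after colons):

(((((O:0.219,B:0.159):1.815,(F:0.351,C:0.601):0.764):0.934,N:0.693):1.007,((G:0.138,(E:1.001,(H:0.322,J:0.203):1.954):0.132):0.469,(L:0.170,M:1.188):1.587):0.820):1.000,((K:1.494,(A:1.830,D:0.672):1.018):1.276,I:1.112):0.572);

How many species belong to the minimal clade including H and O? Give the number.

11

The MRCA of H and O is the node subtending ((((O,B),(F,C)),N),((G,(E,(H,J))),(L,M))).
That clade contains 11 terminal taxa: B, C, E, F, G, H, J, L, M, N, O.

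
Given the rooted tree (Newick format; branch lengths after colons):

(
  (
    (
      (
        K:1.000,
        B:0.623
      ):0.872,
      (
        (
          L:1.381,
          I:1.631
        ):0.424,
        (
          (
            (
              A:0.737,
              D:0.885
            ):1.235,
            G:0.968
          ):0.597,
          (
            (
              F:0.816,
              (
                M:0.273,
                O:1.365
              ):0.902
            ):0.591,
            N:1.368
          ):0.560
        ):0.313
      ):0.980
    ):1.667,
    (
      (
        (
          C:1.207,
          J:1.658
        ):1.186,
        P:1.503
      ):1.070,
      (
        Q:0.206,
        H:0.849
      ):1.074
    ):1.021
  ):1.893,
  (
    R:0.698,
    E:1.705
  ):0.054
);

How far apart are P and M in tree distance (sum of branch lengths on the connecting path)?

The path runs P → … → MRCA → … → M; the MRCA is the node subtending (((K,B),((L,I),(((A,D),G),((F,(M,O)),N)))),(((C,J),P),(Q,H))).
Branch lengths along that path: 1.503 + 1.070 + 1.021 + 1.667 + 0.980 + 0.313 + 0.560 + 0.591 + 0.902 + 0.273 = 8.880.

8.880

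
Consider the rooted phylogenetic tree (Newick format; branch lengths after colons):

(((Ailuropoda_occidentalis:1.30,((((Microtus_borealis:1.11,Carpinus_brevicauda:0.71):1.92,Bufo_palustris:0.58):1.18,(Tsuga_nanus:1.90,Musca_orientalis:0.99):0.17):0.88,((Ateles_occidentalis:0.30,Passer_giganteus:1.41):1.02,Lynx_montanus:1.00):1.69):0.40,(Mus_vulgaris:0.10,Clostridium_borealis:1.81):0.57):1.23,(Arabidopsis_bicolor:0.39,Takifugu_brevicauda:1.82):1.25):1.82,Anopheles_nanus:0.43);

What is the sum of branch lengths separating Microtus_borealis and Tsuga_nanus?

6.28

The path runs Microtus_borealis → … → MRCA → … → Tsuga_nanus; the MRCA is the node subtending (((Microtus_borealis,Carpinus_brevicauda),Bufo_palustris),(Tsuga_nanus,Musca_orientalis)).
Branch lengths along that path: 1.11 + 1.92 + 1.18 + 0.17 + 1.90 = 6.28.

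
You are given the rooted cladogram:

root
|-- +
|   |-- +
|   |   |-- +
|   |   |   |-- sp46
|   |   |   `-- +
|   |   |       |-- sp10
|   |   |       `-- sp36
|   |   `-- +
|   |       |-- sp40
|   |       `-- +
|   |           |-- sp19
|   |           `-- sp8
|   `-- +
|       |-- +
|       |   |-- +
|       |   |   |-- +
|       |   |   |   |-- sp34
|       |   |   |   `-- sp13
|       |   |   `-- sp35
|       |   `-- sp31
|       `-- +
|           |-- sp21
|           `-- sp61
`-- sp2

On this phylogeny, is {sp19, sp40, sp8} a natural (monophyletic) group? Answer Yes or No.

The most recent common ancestor of these taxa subtends (sp40,(sp19,sp8)).
That clade has exactly 3 tips — every listed taxon and nothing else — so the group is monophyletic.

Yes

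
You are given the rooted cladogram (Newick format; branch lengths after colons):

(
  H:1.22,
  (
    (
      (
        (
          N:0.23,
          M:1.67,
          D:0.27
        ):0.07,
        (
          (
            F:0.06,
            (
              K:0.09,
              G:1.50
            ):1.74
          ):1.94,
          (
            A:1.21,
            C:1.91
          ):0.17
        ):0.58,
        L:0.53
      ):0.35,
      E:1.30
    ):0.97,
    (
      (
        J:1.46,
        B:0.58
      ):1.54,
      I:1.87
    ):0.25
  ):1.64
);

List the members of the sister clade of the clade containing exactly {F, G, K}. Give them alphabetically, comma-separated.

A, C

The clade containing exactly {F, G, K} attaches to the tree at the node subtending ((F,(K,G)),(A,C)).
The other lineage descending from that same node — the sister group — is (A,C); its 2 tips in alphabetical order are the answer.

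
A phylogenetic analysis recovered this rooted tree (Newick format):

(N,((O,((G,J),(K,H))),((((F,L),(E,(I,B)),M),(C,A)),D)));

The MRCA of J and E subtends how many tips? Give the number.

The MRCA of J and E is the node subtending ((O,((G,J),(K,H))),((((F,L),(E,(I,B)),M),(C,A)),D)).
That clade contains 14 terminal taxa: A, B, C, D, E, F, G, H, I, J, K, L, M, O.

14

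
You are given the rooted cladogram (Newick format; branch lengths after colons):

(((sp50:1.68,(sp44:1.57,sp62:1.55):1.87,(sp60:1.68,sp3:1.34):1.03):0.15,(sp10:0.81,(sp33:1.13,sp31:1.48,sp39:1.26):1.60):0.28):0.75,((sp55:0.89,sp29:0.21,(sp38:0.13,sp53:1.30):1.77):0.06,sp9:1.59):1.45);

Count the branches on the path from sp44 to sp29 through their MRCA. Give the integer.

The MRCA of sp44 and sp29 is the root of the tree.
From sp44 up to that node: 4 branches. From sp29 up to the same node: 3 branches. Total: 4 + 3 = 7.

7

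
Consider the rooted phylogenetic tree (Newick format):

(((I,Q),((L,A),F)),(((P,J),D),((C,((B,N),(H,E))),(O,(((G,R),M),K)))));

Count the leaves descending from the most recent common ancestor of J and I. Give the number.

18

The MRCA of J and I is the root, so the clade is the entire tree.
That clade contains 18 terminal taxa: A, B, C, D, E, F, G, H, I, J, K, L, M, N, O, P, Q, R.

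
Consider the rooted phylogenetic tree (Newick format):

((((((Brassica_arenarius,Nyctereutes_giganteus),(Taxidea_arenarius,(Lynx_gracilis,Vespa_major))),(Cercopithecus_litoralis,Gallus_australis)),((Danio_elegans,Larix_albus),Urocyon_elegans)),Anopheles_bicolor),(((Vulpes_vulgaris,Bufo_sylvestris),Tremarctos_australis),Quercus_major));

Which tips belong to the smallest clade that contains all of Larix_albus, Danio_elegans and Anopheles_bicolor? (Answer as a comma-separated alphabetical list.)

Anopheles_bicolor, Brassica_arenarius, Cercopithecus_litoralis, Danio_elegans, Gallus_australis, Larix_albus, Lynx_gracilis, Nyctereutes_giganteus, Taxidea_arenarius, Urocyon_elegans, Vespa_major

Tracing Larix_albus: it sits inside (Danio_elegans,Larix_albus).
Tracing Danio_elegans: it sits inside (Danio_elegans,Larix_albus).
Tracing Anopheles_bicolor: it sits inside (((((Brassica_arenarius,Nyctereutes_giganteus),(Taxidea_arenarius,(Lynx_gracilis,Vespa_major))),(Cercopithecus_litoralis,Gallus_australis)),((Danio_elegans,Larix_albus),Urocyon_elegans)),Anopheles_bicolor).
The smallest clade enclosing all 3 is (((((Brassica_arenarius,Nyctereutes_giganteus),(Taxidea_arenarius,(Lynx_gracilis,Vespa_major))),(Cercopithecus_litoralis,Gallus_australis)),((Danio_elegans,Larix_albus),Urocyon_elegans)),Anopheles_bicolor); the answer is its 11 terminal taxa in alphabetical order.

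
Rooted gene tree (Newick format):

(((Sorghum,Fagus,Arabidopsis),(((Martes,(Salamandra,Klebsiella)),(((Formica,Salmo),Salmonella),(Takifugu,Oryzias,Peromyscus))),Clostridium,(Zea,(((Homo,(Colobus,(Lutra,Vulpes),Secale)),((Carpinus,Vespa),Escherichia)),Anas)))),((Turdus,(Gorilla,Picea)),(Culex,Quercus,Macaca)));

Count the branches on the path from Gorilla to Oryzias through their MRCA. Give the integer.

The MRCA of Gorilla and Oryzias is the root of the tree.
From Gorilla up to that node: 4 branches. From Oryzias up to the same node: 6 branches. Total: 4 + 6 = 10.

10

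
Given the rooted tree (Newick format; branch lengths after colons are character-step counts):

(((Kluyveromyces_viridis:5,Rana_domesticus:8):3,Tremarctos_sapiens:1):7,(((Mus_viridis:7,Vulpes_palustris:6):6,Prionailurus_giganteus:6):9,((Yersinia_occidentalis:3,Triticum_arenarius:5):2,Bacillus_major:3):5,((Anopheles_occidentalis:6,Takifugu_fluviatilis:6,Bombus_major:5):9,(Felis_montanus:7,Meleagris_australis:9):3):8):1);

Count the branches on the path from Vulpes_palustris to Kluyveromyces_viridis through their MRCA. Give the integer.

7

The MRCA of Vulpes_palustris and Kluyveromyces_viridis is the root of the tree.
From Vulpes_palustris up to that node: 4 branches. From Kluyveromyces_viridis up to the same node: 3 branches. Total: 4 + 3 = 7.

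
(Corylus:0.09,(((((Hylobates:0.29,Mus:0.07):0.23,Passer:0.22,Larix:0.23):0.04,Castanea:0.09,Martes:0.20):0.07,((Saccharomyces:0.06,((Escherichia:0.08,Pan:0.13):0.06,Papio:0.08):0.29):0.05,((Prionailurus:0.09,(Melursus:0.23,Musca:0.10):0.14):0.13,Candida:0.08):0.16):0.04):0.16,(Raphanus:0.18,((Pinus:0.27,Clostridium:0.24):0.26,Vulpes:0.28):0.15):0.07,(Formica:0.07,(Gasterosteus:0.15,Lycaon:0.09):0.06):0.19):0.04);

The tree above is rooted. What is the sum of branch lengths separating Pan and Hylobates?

The path runs Pan → … → MRCA → … → Hylobates; the MRCA is the node subtending ((((Hylobates,Mus),Passer,Larix),Castanea,Martes),((Saccharomyces,((Escherichia,Pan),Papio)),((Prionailurus,(Melursus,Musca)),Candida))).
Branch lengths along that path: 0.13 + 0.06 + 0.29 + 0.05 + 0.04 + 0.07 + 0.04 + 0.23 + 0.29 = 1.20.

1.20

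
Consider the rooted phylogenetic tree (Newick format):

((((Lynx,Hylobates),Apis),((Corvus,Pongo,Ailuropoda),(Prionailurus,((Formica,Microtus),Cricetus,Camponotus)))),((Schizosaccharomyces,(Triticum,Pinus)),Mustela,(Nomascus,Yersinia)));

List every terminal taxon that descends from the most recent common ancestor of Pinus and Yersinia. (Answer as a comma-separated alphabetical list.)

Tracing Pinus: it sits inside (Triticum,Pinus).
Tracing Yersinia: it sits inside (Nomascus,Yersinia).
The smallest clade enclosing both is ((Schizosaccharomyces,(Triticum,Pinus)),Mustela,(Nomascus,Yersinia)); the answer is its 6 terminal taxa in alphabetical order.

Mustela, Nomascus, Pinus, Schizosaccharomyces, Triticum, Yersinia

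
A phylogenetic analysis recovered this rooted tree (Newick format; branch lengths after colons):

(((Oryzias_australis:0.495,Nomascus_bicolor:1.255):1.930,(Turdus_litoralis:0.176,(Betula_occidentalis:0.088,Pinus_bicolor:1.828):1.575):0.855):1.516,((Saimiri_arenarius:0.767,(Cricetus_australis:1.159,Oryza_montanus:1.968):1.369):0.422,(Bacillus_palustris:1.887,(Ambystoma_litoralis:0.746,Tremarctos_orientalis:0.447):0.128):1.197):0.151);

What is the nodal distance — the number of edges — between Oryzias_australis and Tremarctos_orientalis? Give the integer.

The MRCA of Oryzias_australis and Tremarctos_orientalis is the root of the tree.
From Oryzias_australis up to that node: 3 branches. From Tremarctos_orientalis up to the same node: 4 branches. Total: 3 + 4 = 7.

7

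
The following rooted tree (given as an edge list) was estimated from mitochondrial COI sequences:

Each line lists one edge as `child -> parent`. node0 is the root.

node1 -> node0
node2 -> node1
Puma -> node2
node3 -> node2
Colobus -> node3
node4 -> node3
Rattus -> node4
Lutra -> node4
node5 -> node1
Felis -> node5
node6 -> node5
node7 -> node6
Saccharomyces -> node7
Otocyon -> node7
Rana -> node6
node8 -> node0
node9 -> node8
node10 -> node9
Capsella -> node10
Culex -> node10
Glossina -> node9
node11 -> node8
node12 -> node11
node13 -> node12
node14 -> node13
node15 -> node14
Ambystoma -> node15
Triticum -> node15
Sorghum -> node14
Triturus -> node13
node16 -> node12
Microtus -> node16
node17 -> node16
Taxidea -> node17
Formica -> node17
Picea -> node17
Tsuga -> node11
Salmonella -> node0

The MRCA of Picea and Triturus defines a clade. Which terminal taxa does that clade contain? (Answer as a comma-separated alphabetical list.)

Tracing Picea: it sits inside (Taxidea,Formica,Picea).
Tracing Triturus: it sits inside (((Ambystoma,Triticum),Sorghum),Triturus).
The smallest clade enclosing both is ((((Ambystoma,Triticum),Sorghum),Triturus),(Microtus,(Taxidea,Formica,Picea))); the answer is its 8 terminal taxa in alphabetical order.

Ambystoma, Formica, Microtus, Picea, Sorghum, Taxidea, Triticum, Triturus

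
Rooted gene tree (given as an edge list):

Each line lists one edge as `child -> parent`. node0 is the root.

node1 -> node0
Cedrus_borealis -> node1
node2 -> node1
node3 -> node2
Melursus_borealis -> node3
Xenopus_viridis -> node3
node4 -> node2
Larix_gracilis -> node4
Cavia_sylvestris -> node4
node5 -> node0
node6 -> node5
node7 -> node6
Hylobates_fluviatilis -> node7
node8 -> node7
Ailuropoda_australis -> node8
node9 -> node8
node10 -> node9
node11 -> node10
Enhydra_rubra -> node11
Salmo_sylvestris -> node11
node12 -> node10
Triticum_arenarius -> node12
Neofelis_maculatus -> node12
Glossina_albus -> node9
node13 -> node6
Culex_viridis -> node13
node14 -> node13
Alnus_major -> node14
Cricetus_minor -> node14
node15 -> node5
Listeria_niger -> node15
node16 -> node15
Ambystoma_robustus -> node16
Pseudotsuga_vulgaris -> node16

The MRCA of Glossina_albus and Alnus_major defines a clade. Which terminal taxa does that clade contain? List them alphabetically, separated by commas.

Tracing Glossina_albus: it sits inside (((Enhydra_rubra,Salmo_sylvestris),(Triticum_arenarius,Neofelis_maculatus)),Glossina_albus).
Tracing Alnus_major: it sits inside (Alnus_major,Cricetus_minor).
The smallest clade enclosing both is ((Hylobates_fluviatilis,(Ailuropoda_australis,(((Enhydra_rubra,Salmo_sylvestris),(Triticum_arenarius,Neofelis_maculatus)),Glossina_albus))),(Culex_viridis,(Alnus_major,Cricetus_minor))); the answer is its 10 terminal taxa in alphabetical order.

Ailuropoda_australis, Alnus_major, Cricetus_minor, Culex_viridis, Enhydra_rubra, Glossina_albus, Hylobates_fluviatilis, Neofelis_maculatus, Salmo_sylvestris, Triticum_arenarius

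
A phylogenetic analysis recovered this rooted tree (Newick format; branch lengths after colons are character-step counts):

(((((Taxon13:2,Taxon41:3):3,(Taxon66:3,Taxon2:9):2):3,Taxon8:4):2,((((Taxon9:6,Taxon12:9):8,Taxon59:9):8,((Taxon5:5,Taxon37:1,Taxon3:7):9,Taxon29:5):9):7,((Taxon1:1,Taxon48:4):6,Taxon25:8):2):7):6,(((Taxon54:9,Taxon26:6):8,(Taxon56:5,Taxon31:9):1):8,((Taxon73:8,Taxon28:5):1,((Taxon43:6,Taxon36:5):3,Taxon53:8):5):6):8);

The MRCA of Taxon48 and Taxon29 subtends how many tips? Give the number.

The MRCA of Taxon48 and Taxon29 is the node subtending ((((Taxon9,Taxon12),Taxon59),((Taxon5,Taxon37,Taxon3),Taxon29)),((Taxon1,Taxon48),Taxon25)).
That clade contains 10 terminal taxa: Taxon1, Taxon12, Taxon25, Taxon29, Taxon3, Taxon37, Taxon48, Taxon5, Taxon59, Taxon9.

10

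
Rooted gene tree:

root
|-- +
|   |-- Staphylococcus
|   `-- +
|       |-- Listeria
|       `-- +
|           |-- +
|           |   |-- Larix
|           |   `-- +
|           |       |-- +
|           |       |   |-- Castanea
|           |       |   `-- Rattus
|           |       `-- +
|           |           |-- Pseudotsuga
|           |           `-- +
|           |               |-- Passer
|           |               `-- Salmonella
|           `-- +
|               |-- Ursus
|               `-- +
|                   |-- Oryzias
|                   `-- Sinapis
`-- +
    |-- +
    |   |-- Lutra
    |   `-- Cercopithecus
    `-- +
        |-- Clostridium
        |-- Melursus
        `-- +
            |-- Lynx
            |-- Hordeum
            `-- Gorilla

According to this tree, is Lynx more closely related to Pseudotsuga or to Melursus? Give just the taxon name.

The MRCA of Lynx and Melursus subtends (Clostridium,Melursus,(Lynx,Hordeum,Gorilla)) (5 taxa).
The MRCA of Lynx and Pseudotsuga is the root, subtending the entire tree (18 taxa).
The first is nested inside the second, so Lynx shares a more recent common ancestor with Melursus.

Melursus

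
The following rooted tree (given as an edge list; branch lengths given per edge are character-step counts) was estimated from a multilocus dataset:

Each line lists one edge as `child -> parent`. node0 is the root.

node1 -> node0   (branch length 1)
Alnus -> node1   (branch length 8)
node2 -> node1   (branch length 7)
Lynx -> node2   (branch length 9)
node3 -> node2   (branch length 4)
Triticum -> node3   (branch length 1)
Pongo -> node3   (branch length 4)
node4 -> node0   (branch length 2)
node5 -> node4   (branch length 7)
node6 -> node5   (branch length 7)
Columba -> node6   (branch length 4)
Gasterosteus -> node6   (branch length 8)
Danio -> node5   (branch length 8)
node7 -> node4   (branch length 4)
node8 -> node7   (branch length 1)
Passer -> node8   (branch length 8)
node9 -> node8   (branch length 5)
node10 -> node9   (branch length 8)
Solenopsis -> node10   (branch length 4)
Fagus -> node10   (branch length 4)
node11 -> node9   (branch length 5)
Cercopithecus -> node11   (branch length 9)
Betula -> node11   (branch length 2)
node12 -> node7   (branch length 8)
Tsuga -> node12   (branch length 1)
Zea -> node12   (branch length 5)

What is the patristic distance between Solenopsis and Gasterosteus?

44

The path runs Solenopsis → … → MRCA → … → Gasterosteus; the MRCA is the node subtending (((Columba,Gasterosteus),Danio),((Passer,((Solenopsis,Fagus),(Cercopithecus,Betula))),(Tsuga,Zea))).
Branch lengths along that path: 4 + 8 + 5 + 1 + 4 + 7 + 7 + 8 = 44.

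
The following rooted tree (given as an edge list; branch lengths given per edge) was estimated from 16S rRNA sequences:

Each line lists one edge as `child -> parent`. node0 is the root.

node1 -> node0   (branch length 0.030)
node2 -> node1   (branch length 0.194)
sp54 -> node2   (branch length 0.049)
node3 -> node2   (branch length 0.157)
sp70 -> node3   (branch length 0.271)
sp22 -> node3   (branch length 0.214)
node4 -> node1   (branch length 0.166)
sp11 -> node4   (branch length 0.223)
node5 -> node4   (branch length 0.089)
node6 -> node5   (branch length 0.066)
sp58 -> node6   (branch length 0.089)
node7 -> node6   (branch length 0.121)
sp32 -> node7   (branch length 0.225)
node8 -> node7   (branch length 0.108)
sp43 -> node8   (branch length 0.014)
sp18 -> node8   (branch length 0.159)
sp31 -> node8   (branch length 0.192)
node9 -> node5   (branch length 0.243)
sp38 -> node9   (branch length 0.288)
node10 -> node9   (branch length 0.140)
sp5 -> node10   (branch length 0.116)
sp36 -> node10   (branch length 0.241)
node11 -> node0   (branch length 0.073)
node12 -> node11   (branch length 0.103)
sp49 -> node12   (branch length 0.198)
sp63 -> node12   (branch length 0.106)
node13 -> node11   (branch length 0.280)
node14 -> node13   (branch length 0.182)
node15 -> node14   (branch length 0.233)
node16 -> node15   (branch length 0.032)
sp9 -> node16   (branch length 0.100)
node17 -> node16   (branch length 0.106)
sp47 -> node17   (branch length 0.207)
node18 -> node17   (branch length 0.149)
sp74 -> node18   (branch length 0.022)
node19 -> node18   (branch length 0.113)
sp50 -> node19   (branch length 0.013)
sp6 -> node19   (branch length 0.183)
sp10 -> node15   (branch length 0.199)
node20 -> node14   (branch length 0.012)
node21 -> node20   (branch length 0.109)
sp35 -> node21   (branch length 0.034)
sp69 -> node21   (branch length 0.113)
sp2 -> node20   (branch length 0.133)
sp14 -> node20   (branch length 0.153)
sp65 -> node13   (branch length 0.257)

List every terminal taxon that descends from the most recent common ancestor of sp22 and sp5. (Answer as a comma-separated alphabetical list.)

sp11, sp18, sp22, sp31, sp32, sp36, sp38, sp43, sp5, sp54, sp58, sp70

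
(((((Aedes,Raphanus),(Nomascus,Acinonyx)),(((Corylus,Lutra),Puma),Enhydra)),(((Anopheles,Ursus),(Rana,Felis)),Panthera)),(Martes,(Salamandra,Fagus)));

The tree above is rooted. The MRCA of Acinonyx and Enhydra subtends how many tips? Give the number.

The MRCA of Acinonyx and Enhydra is the node subtending (((Aedes,Raphanus),(Nomascus,Acinonyx)),(((Corylus,Lutra),Puma),Enhydra)).
That clade contains 8 terminal taxa: Acinonyx, Aedes, Corylus, Enhydra, Lutra, Nomascus, Puma, Raphanus.

8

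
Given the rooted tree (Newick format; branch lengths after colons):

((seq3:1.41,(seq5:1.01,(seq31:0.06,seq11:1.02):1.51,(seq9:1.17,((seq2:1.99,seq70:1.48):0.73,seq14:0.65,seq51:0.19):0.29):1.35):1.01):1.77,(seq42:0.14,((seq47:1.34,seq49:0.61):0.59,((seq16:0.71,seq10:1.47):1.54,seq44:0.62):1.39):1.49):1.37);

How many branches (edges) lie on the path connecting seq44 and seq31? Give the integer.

8

The MRCA of seq44 and seq31 is the root of the tree.
From seq44 up to that node: 4 branches. From seq31 up to the same node: 4 branches. Total: 4 + 4 = 8.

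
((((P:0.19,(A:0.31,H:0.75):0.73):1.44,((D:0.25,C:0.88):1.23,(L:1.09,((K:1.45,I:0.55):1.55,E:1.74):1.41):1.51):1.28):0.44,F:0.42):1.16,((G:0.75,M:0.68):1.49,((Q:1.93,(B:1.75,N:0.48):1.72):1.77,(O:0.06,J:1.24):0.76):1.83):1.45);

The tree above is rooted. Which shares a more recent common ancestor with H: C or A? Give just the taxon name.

A

The MRCA of H and A subtends (A,H) (2 taxa).
The MRCA of H and C subtends ((P,(A,H)),((D,C),(L,((K,I),E)))) (9 taxa).
The first is nested inside the second, so H shares a more recent common ancestor with A.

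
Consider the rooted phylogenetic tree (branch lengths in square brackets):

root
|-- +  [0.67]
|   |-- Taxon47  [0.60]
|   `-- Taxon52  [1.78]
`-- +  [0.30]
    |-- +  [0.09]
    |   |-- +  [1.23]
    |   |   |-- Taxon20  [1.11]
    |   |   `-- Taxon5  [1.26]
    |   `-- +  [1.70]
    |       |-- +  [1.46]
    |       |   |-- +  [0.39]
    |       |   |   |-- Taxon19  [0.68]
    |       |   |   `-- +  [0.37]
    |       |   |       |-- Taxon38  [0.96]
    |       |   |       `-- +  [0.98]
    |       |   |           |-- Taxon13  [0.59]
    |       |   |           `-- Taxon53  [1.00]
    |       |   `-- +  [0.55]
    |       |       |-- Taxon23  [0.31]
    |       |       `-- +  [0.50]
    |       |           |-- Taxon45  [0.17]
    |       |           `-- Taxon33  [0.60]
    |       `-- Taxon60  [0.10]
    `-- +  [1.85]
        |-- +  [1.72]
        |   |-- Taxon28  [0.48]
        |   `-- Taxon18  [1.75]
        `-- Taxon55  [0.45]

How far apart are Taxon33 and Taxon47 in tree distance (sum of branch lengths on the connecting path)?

The path runs Taxon33 → … → MRCA → … → Taxon47; the MRCA is the root of the tree.
Branch lengths along that path: 0.60 + 0.50 + 0.55 + 1.46 + 1.70 + 0.09 + 0.30 + 0.67 + 0.60 = 6.47.

6.47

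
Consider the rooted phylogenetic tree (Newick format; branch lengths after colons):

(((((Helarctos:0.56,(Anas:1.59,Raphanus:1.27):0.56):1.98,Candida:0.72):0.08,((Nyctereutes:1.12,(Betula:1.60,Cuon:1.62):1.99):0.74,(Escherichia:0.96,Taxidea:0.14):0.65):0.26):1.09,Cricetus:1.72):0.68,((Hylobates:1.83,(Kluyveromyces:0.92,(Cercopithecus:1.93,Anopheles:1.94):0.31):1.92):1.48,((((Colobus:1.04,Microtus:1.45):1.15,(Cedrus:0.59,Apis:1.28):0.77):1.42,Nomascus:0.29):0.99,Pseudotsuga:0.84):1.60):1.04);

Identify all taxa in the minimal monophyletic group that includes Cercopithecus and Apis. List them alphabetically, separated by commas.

Anopheles, Apis, Cedrus, Cercopithecus, Colobus, Hylobates, Kluyveromyces, Microtus, Nomascus, Pseudotsuga

Tracing Cercopithecus: it sits inside (Cercopithecus,Anopheles).
Tracing Apis: it sits inside (Cedrus,Apis).
The smallest clade enclosing both is ((Hylobates,(Kluyveromyces,(Cercopithecus,Anopheles))),((((Colobus,Microtus),(Cedrus,Apis)),Nomascus),Pseudotsuga)); the answer is its 10 terminal taxa in alphabetical order.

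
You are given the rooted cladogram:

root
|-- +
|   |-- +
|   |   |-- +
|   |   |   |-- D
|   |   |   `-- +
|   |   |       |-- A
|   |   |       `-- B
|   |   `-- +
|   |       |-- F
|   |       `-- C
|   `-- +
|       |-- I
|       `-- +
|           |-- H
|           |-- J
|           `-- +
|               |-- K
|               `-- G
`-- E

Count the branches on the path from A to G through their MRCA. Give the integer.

8

The MRCA of A and G is the node subtending (((D,(A,B)),(F,C)),(I,(H,J,(K,G)))).
From A up to that node: 4 branches. From G up to the same node: 4 branches. Total: 4 + 4 = 8.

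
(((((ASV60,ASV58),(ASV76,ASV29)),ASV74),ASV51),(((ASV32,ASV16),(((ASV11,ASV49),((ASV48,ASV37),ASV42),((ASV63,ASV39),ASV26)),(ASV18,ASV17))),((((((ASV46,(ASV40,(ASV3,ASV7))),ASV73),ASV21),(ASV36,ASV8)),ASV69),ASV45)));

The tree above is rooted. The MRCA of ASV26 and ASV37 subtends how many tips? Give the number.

8

The MRCA of ASV26 and ASV37 is the node subtending ((ASV11,ASV49),((ASV48,ASV37),ASV42),((ASV63,ASV39),ASV26)).
That clade contains 8 terminal taxa: ASV11, ASV26, ASV37, ASV39, ASV42, ASV48, ASV49, ASV63.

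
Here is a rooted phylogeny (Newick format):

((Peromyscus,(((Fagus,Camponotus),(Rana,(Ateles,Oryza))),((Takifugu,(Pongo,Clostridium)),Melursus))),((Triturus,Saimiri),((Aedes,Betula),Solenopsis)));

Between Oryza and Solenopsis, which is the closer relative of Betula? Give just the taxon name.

Solenopsis

The MRCA of Betula and Solenopsis subtends ((Aedes,Betula),Solenopsis) (3 taxa).
The MRCA of Betula and Oryza is the root, subtending the entire tree (15 taxa).
The first is nested inside the second, so Betula shares a more recent common ancestor with Solenopsis.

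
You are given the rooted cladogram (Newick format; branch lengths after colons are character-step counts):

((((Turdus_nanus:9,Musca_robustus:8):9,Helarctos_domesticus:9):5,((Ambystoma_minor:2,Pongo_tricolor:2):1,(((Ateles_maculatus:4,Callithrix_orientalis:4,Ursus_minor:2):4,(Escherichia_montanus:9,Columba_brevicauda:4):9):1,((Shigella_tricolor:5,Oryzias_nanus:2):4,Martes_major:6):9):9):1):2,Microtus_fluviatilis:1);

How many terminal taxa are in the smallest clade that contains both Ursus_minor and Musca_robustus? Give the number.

13

The MRCA of Ursus_minor and Musca_robustus is the node subtending (((Turdus_nanus,Musca_robustus),Helarctos_domesticus),((Ambystoma_minor,Pongo_tricolor),(((Ateles_maculatus,Callithrix_orientalis,Ursus_minor),(Escherichia_montanus,Columba_brevicauda)),((Shigella_tricolor,Oryzias_nanus),Martes_major)))).
That clade contains 13 terminal taxa: Ambystoma_minor, Ateles_maculatus, Callithrix_orientalis, Columba_brevicauda, Escherichia_montanus, Helarctos_domesticus, Martes_major, Musca_robustus, Oryzias_nanus, Pongo_tricolor, Shigella_tricolor, Turdus_nanus, Ursus_minor.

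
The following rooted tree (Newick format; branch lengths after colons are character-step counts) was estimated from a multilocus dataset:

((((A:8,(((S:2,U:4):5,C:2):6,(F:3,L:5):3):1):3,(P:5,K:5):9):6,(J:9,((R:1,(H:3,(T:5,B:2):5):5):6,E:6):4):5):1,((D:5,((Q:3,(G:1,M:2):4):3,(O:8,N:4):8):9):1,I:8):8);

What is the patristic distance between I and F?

33

The path runs I → … → MRCA → … → F; the MRCA is the root of the tree.
Branch lengths along that path: 8 + 8 + 1 + 6 + 3 + 1 + 3 + 3 = 33.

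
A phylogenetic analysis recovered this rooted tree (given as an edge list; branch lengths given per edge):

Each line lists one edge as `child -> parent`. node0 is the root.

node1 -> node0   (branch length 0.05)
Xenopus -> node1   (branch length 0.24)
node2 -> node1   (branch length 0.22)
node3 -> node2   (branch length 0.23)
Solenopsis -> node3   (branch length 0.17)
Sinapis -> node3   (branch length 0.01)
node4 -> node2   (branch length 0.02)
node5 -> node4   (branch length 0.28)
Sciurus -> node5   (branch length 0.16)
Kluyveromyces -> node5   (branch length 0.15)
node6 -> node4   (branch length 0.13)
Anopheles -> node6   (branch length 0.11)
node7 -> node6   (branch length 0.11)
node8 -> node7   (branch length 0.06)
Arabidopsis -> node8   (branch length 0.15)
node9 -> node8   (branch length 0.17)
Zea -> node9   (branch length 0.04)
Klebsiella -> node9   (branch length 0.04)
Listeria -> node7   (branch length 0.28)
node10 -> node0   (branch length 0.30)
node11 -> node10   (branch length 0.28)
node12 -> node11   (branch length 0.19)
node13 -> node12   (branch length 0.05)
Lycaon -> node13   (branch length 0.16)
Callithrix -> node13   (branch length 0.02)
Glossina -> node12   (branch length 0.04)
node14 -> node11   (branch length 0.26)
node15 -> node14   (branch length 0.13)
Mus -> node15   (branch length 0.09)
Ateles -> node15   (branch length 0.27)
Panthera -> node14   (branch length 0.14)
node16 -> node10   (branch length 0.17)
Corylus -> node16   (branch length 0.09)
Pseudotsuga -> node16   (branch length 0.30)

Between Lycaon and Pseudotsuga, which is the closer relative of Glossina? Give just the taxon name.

The MRCA of Glossina and Lycaon subtends ((Lycaon,Callithrix),Glossina) (3 taxa).
The MRCA of Glossina and Pseudotsuga subtends ((((Lycaon,Callithrix),Glossina),((Mus,Ateles),Panthera)),(Corylus,Pseudotsuga)) (8 taxa).
The first is nested inside the second, so Glossina shares a more recent common ancestor with Lycaon.

Lycaon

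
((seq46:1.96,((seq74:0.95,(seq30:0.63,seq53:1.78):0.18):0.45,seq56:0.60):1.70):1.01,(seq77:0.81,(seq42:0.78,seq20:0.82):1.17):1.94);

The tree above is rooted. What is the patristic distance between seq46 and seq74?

5.06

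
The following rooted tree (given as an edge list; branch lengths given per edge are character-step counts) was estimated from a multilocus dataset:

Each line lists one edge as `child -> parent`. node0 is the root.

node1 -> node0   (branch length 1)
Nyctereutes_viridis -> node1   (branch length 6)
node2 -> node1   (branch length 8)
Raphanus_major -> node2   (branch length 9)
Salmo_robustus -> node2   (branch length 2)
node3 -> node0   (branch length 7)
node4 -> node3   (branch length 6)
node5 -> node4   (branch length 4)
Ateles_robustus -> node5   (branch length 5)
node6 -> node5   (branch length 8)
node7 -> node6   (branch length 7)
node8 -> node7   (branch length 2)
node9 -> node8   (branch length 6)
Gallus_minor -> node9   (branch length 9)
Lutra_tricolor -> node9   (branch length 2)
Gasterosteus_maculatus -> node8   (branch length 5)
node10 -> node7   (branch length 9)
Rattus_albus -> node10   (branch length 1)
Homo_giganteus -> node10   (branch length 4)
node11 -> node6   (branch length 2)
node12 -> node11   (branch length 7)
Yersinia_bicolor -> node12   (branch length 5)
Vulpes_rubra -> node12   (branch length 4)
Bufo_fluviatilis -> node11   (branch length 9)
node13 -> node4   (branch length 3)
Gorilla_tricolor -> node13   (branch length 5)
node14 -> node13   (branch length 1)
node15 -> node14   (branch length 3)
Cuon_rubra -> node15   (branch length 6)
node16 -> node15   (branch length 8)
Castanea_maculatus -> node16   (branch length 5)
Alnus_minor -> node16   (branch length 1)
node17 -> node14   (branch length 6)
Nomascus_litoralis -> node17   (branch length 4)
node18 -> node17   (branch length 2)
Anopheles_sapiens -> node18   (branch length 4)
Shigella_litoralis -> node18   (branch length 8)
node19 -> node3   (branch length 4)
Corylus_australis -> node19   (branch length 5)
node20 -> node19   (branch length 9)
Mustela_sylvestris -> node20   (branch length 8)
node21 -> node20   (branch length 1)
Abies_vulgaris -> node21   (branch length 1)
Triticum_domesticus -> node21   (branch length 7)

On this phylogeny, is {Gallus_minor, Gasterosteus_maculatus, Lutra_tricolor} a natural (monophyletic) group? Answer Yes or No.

Yes

The most recent common ancestor of these taxa subtends ((Gallus_minor,Lutra_tricolor),Gasterosteus_maculatus).
That clade has exactly 3 tips — every listed taxon and nothing else — so the group is monophyletic.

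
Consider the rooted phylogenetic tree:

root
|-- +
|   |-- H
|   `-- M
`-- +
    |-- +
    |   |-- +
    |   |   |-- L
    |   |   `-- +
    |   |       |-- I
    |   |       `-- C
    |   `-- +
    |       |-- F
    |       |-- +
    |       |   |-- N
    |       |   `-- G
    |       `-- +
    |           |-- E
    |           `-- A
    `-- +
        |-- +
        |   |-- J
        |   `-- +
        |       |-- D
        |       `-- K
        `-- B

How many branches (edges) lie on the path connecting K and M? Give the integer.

The MRCA of K and M is the root of the tree.
From K up to that node: 5 branches. From M up to the same node: 2 branches. Total: 5 + 2 = 7.

7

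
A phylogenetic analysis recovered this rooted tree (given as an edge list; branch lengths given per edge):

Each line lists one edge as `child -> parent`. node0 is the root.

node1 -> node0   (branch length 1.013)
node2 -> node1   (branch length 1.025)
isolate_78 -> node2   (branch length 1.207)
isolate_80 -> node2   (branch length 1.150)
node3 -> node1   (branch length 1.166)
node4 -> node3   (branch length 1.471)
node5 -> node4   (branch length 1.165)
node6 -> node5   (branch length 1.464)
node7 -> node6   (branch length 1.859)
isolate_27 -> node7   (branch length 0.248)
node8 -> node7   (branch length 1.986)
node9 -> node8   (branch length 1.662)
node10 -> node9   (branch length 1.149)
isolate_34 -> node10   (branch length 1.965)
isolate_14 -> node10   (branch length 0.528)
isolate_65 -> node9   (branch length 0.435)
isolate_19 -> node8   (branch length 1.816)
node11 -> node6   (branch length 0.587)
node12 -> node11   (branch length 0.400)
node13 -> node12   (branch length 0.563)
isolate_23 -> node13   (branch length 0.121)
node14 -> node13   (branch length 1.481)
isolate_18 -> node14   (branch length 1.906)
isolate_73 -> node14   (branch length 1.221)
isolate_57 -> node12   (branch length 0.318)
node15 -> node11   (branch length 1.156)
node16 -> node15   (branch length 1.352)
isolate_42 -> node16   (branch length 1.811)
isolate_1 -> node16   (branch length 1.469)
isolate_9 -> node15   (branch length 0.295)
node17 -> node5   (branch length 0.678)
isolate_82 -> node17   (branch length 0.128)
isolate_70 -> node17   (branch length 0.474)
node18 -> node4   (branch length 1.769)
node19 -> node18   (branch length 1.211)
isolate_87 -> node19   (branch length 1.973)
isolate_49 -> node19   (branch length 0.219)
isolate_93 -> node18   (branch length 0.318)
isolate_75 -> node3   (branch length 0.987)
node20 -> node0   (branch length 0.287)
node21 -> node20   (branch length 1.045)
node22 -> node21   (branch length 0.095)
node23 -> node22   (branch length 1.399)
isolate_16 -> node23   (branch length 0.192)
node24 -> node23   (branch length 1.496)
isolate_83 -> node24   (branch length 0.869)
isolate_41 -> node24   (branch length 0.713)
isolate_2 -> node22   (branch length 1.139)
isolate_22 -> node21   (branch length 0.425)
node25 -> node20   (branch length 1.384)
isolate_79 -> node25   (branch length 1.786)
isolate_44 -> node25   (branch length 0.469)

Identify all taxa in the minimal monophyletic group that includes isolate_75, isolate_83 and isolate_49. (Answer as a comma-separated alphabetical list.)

Tracing isolate_75: it sits inside (((((isolate_27,(((isolate_34,isolate_14),isolate_65),isolate_19)),(((isolate_23,(isolate_18,isolate_73)),isolate_57),((isolate_42,isolate_1),isolate_9))),(isolate_82,isolate_70)),((isolate_87,isolate_49),isolate_93)),isolate_75).
Tracing isolate_83: it sits inside (isolate_83,isolate_41).
Tracing isolate_49: it sits inside (isolate_87,isolate_49).
The smallest clade enclosing all 3 is the whole tree (their MRCA is the root), so the answer is all 27 tips in alphabetical order.

isolate_1, isolate_14, isolate_16, isolate_18, isolate_19, isolate_2, isolate_22, isolate_23, isolate_27, isolate_34, isolate_41, isolate_42, isolate_44, isolate_49, isolate_57, isolate_65, isolate_70, isolate_73, isolate_75, isolate_78, isolate_79, isolate_80, isolate_82, isolate_83, isolate_87, isolate_9, isolate_93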